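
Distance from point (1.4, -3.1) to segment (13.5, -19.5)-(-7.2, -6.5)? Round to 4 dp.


Project P onto AB: t = 0.776 (clamped to [0,1])
Closest point on segment: (-2.5638, -9.4116)
Distance: 7.4531

7.4531


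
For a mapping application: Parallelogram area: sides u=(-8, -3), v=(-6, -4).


|u x v| = |(-8)*(-4) - (-3)*(-6)|
= |32 - 18| = 14

14


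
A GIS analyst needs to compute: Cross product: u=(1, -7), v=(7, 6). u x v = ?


u x v = u_x*v_y - u_y*v_x = 1*6 - (-7)*7
= 6 - (-49) = 55

55


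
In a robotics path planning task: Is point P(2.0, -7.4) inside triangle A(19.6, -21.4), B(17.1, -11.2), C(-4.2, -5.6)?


Cross products: AB x AP = 144.52, BC x BP = 3.62, CA x CP = 55.12
All same sign? yes

Yes, inside


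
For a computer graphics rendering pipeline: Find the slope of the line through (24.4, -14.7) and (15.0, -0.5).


slope = (y2-y1)/(x2-x1) = ((-0.5)-(-14.7))/(15-24.4) = 14.2/(-9.4) = -1.5106

-1.5106


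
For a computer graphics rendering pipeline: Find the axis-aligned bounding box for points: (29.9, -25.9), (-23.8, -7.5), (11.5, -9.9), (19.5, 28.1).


x range: [-23.8, 29.9]
y range: [-25.9, 28.1]
Bounding box: (-23.8,-25.9) to (29.9,28.1)

(-23.8,-25.9) to (29.9,28.1)


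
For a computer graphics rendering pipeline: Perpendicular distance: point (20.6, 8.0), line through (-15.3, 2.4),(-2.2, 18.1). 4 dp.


|cross product| = 490.27
|line direction| = sqrt(418.1) = 20.4475
Distance = 490.27/sqrt(418.1) = 23.977

23.977


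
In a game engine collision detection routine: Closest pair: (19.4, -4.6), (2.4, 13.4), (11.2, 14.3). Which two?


d(P0,P1) = 24.7588, d(P0,P2) = 20.6022, d(P1,P2) = 8.8459
Closest: P1 and P2

Closest pair: (2.4, 13.4) and (11.2, 14.3), distance = 8.8459


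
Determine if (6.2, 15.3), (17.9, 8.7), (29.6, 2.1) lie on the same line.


Cross product: (17.9-6.2)*(2.1-15.3) - (8.7-15.3)*(29.6-6.2)
= 0

Yes, collinear


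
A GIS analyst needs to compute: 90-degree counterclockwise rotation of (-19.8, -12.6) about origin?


90° CCW: (x,y) -> (-y, x)
(-19.8,-12.6) -> (12.6, -19.8)

(12.6, -19.8)


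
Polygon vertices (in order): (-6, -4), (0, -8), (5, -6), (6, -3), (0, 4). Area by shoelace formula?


Shoelace sum: ((-6)*(-8) - 0*(-4)) + (0*(-6) - 5*(-8)) + (5*(-3) - 6*(-6)) + (6*4 - 0*(-3)) + (0*(-4) - (-6)*4)
= 157
Area = |157|/2 = 78.5

78.5


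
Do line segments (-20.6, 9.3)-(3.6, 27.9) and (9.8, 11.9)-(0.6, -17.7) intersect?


Cross products: d1=-875.92, d2=-330.72, d3=-502.52, d4=-1047.72
d1*d2 < 0 and d3*d4 < 0? no

No, they don't intersect


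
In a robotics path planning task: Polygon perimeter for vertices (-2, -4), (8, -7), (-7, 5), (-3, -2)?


Sides: (-2, -4)->(8, -7): sqrt(109) = 10.440307, (8, -7)->(-7, 5): sqrt(369) = 19.209373, (-7, 5)->(-3, -2): sqrt(65) = 8.062258, (-3, -2)->(-2, -4): sqrt(5) = 2.236068
Sum = 39.948006
Perimeter = 39.948

39.948


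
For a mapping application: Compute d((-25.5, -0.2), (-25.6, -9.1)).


dx=-0.1, dy=-8.9
d^2 = (-0.1)^2 + (-8.9)^2 = 79.22
d = sqrt(79.22) = 8.9006

8.9006


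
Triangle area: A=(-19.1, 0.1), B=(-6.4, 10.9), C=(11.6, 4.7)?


Area = |x_A(y_B-y_C) + x_B(y_C-y_A) + x_C(y_A-y_B)|/2
= |(-118.42) + (-29.44) + (-125.28)|/2
= 273.14/2 = 136.57

136.57


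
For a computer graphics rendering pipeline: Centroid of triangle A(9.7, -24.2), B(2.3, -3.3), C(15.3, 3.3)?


Centroid = ((x_A+x_B+x_C)/3, (y_A+y_B+y_C)/3)
= ((9.7+2.3+15.3)/3, ((-24.2)+(-3.3)+3.3)/3)
= (9.1, -8.0667)

(9.1, -8.0667)


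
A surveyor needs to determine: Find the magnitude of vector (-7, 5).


|u| = sqrt((-7)^2 + 5^2) = sqrt(74) = 8.6023

8.6023


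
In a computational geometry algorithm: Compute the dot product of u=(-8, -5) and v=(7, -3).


u . v = u_x*v_x + u_y*v_y = (-8)*7 + (-5)*(-3)
= (-56) + 15 = -41

-41


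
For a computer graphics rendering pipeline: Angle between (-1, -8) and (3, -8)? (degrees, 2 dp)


u.v = 61, |u| = sqrt(65) = 8.0623, |v| = sqrt(73) = 8.544
cos(theta) = u.v/(|u||v|) = 61/sqrt(4745) = 0.885547
theta = acos(0.885547) = 27.68 degrees

27.68 degrees


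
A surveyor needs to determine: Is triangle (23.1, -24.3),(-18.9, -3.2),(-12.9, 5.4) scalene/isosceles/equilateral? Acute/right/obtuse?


Side lengths squared: AB^2=2209.21, BC^2=109.96, CA^2=2178.09
Sorted: [109.96, 2178.09, 2209.21]
By sides: Scalene, By angles: Acute

Scalene, Acute


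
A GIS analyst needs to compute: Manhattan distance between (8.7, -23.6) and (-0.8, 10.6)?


|8.7-(-0.8)| + |(-23.6)-10.6| = 9.5 + 34.2 = 43.7

43.7


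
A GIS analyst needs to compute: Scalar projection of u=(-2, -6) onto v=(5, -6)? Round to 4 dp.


u.v = 26, |v| = sqrt(61) = 7.8102
Scalar projection = u.v / |v| = 26 / sqrt(61) = 3.329

3.329


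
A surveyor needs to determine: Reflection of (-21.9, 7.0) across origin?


Reflection over origin: (x,y) -> (-x,-y)
(-21.9, 7) -> (21.9, -7)

(21.9, -7)


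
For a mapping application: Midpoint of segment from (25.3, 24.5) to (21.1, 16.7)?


M = ((25.3+21.1)/2, (24.5+16.7)/2)
= (23.2, 20.6)

(23.2, 20.6)


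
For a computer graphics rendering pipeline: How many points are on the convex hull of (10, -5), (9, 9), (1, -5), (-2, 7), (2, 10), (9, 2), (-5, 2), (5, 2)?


Convex hull vertices (CCW): (-5, 2), (1, -5), (10, -5), (9, 9), (2, 10), (-2, 7)
Count = 6

6


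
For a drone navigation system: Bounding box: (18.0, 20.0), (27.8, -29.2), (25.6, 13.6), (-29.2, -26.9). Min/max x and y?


x range: [-29.2, 27.8]
y range: [-29.2, 20]
Bounding box: (-29.2,-29.2) to (27.8,20)

(-29.2,-29.2) to (27.8,20)


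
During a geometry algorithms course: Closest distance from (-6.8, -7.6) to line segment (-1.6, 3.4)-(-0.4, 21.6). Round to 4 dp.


Project P onto AB: t = 0 (clamped to [0,1])
Closest point on segment: (-1.6, 3.4)
Distance: 12.1672

12.1672


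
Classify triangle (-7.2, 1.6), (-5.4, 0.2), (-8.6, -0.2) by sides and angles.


Side lengths squared: AB^2=5.2, BC^2=10.4, CA^2=5.2
Sorted: [5.2, 5.2, 10.4]
By sides: Isosceles, By angles: Right

Isosceles, Right


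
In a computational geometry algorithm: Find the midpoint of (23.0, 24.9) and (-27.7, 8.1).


M = ((23+(-27.7))/2, (24.9+8.1)/2)
= (-2.35, 16.5)

(-2.35, 16.5)


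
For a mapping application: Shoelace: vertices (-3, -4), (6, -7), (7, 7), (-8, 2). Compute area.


Shoelace sum: ((-3)*(-7) - 6*(-4)) + (6*7 - 7*(-7)) + (7*2 - (-8)*7) + ((-8)*(-4) - (-3)*2)
= 244
Area = |244|/2 = 122

122


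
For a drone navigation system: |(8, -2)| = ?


|u| = sqrt(8^2 + (-2)^2) = sqrt(68) = 8.2462

8.2462


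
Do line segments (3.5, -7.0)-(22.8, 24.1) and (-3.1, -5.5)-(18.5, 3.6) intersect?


Cross products: d1=-92.46, d2=403.67, d3=234.21, d4=-261.92
d1*d2 < 0 and d3*d4 < 0? yes

Yes, they intersect


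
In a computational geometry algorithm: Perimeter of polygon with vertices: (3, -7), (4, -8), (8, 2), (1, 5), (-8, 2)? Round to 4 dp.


Sides: (3, -7)->(4, -8): sqrt(2) = 1.414214, (4, -8)->(8, 2): sqrt(116) = 10.77033, (8, 2)->(1, 5): sqrt(58) = 7.615773, (1, 5)->(-8, 2): sqrt(90) = 9.486833, (-8, 2)->(3, -7): sqrt(202) = 14.21267
Sum = 43.49982
Perimeter = 43.4998

43.4998


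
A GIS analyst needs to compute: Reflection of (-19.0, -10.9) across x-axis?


Reflection over x-axis: (x,y) -> (x,-y)
(-19, -10.9) -> (-19, 10.9)

(-19, 10.9)


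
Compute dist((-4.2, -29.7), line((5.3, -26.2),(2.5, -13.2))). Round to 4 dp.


|cross product| = 133.3
|line direction| = sqrt(176.84) = 13.2981
Distance = 133.3/sqrt(176.84) = 10.024

10.024


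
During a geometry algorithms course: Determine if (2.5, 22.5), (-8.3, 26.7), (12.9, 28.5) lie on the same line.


Cross product: ((-8.3)-2.5)*(28.5-22.5) - (26.7-22.5)*(12.9-2.5)
= -108.48

No, not collinear


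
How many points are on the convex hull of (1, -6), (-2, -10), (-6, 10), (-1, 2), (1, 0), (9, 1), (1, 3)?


Convex hull vertices (CCW): (-6, 10), (-2, -10), (9, 1)
Count = 3

3


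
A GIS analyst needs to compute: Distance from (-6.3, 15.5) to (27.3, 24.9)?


dx=33.6, dy=9.4
d^2 = 33.6^2 + 9.4^2 = 1217.32
d = sqrt(1217.32) = 34.8901

34.8901


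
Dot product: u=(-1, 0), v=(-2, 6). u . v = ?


u . v = u_x*v_x + u_y*v_y = (-1)*(-2) + 0*6
= 2 + 0 = 2

2


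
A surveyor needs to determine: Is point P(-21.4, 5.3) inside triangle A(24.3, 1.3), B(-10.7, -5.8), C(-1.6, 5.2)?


Cross products: AB x AP = -464.47, BC x BP = 218.71, CA x CP = -74.63
All same sign? no

No, outside


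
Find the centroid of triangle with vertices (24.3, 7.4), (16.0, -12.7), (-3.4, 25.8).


Centroid = ((x_A+x_B+x_C)/3, (y_A+y_B+y_C)/3)
= ((24.3+16+(-3.4))/3, (7.4+(-12.7)+25.8)/3)
= (12.3, 6.8333)

(12.3, 6.8333)


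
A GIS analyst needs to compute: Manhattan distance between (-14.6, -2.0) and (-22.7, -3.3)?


|(-14.6)-(-22.7)| + |(-2)-(-3.3)| = 8.1 + 1.3 = 9.4

9.4


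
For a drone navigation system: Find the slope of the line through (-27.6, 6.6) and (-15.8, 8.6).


slope = (y2-y1)/(x2-x1) = (8.6-6.6)/((-15.8)-(-27.6)) = 2/11.8 = 0.1695

0.1695


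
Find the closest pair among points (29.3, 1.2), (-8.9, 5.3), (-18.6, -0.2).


d(P0,P1) = 38.4194, d(P0,P2) = 47.9205, d(P1,P2) = 11.1508
Closest: P1 and P2

Closest pair: (-8.9, 5.3) and (-18.6, -0.2), distance = 11.1508


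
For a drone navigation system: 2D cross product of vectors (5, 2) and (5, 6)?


u x v = u_x*v_y - u_y*v_x = 5*6 - 2*5
= 30 - 10 = 20

20


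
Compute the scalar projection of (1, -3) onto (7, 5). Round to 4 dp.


u.v = -8, |v| = sqrt(74) = 8.6023
Scalar projection = u.v / |v| = -8 / sqrt(74) = -0.93

-0.93


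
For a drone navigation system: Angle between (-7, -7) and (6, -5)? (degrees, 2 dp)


u.v = -7, |u| = sqrt(98) = 9.8995, |v| = sqrt(61) = 7.8102
cos(theta) = u.v/(|u||v|) = -7/sqrt(5978) = -0.090536
theta = acos(-0.090536) = 95.19 degrees

95.19 degrees


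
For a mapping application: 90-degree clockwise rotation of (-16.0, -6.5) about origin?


90° CW: (x,y) -> (y, -x)
(-16,-6.5) -> (-6.5, 16)

(-6.5, 16)


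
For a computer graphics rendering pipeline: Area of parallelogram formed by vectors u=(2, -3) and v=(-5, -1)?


|u x v| = |2*(-1) - (-3)*(-5)|
= |(-2) - 15| = 17

17


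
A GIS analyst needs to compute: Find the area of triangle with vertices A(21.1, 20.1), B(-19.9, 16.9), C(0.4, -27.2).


Area = |x_A(y_B-y_C) + x_B(y_C-y_A) + x_C(y_A-y_B)|/2
= |930.51 + 941.27 + 1.28|/2
= 1873.06/2 = 936.53

936.53


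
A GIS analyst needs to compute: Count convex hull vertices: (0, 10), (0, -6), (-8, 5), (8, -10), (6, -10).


Convex hull vertices (CCW): (-8, 5), (0, -6), (6, -10), (8, -10), (0, 10)
Count = 5

5


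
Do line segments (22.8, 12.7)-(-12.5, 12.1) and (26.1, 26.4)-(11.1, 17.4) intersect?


Cross products: d1=175.8, d2=-132.9, d3=-481.63, d4=-172.93
d1*d2 < 0 and d3*d4 < 0? no

No, they don't intersect


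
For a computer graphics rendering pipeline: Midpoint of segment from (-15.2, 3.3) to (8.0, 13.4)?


M = (((-15.2)+8)/2, (3.3+13.4)/2)
= (-3.6, 8.35)

(-3.6, 8.35)


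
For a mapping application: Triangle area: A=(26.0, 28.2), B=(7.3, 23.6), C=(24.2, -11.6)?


Area = |x_A(y_B-y_C) + x_B(y_C-y_A) + x_C(y_A-y_B)|/2
= |915.2 + (-290.54) + 111.32|/2
= 735.98/2 = 367.99

367.99


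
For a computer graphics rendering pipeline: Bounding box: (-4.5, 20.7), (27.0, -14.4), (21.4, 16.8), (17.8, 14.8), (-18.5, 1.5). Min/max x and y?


x range: [-18.5, 27]
y range: [-14.4, 20.7]
Bounding box: (-18.5,-14.4) to (27,20.7)

(-18.5,-14.4) to (27,20.7)


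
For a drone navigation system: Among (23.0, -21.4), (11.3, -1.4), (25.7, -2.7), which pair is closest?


d(P0,P1) = 23.1709, d(P0,P2) = 18.8939, d(P1,P2) = 14.4586
Closest: P1 and P2

Closest pair: (11.3, -1.4) and (25.7, -2.7), distance = 14.4586


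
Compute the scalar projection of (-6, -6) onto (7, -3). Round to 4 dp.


u.v = -24, |v| = sqrt(58) = 7.6158
Scalar projection = u.v / |v| = -24 / sqrt(58) = -3.1514

-3.1514


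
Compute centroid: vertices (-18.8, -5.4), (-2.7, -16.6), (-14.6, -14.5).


Centroid = ((x_A+x_B+x_C)/3, (y_A+y_B+y_C)/3)
= (((-18.8)+(-2.7)+(-14.6))/3, ((-5.4)+(-16.6)+(-14.5))/3)
= (-12.0333, -12.1667)

(-12.0333, -12.1667)


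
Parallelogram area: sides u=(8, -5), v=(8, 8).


|u x v| = |8*8 - (-5)*8|
= |64 - (-40)| = 104

104


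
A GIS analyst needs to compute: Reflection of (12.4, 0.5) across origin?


Reflection over origin: (x,y) -> (-x,-y)
(12.4, 0.5) -> (-12.4, -0.5)

(-12.4, -0.5)


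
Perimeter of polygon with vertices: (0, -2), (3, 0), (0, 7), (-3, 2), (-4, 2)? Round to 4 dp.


Sides: (0, -2)->(3, 0): sqrt(13) = 3.605551, (3, 0)->(0, 7): sqrt(58) = 7.615773, (0, 7)->(-3, 2): sqrt(34) = 5.830952, (-3, 2)->(-4, 2): sqrt(1) = 1, (-4, 2)->(0, -2): sqrt(32) = 5.656854
Sum = 23.70913
Perimeter = 23.7091

23.7091


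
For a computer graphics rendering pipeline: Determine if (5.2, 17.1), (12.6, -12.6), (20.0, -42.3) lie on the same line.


Cross product: (12.6-5.2)*((-42.3)-17.1) - ((-12.6)-17.1)*(20-5.2)
= 0

Yes, collinear


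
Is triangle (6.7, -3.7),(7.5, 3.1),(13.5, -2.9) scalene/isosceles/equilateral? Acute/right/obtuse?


Side lengths squared: AB^2=46.88, BC^2=72, CA^2=46.88
Sorted: [46.88, 46.88, 72]
By sides: Isosceles, By angles: Acute

Isosceles, Acute


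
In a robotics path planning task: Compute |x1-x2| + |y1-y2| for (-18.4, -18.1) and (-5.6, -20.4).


|(-18.4)-(-5.6)| + |(-18.1)-(-20.4)| = 12.8 + 2.3 = 15.1

15.1


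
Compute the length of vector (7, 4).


|u| = sqrt(7^2 + 4^2) = sqrt(65) = 8.0623

8.0623


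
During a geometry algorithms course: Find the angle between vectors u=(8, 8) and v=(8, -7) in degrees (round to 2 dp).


u.v = 8, |u| = sqrt(128) = 11.3137, |v| = sqrt(113) = 10.6301
cos(theta) = u.v/(|u||v|) = 8/sqrt(14464) = 0.066519
theta = acos(0.066519) = 86.19 degrees

86.19 degrees


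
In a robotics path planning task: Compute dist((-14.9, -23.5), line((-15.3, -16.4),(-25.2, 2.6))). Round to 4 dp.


|cross product| = 62.69
|line direction| = sqrt(459.01) = 21.4245
Distance = 62.69/sqrt(459.01) = 2.9261

2.9261


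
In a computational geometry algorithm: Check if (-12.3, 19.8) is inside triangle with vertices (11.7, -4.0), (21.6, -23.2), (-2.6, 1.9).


Cross products: AB x AP = -225.18, BC x BP = -189.71, CA x CP = 198.74
All same sign? no

No, outside


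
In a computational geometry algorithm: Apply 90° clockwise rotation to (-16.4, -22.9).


90° CW: (x,y) -> (y, -x)
(-16.4,-22.9) -> (-22.9, 16.4)

(-22.9, 16.4)


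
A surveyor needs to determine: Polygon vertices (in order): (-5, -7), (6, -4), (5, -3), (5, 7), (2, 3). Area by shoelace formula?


Shoelace sum: ((-5)*(-4) - 6*(-7)) + (6*(-3) - 5*(-4)) + (5*7 - 5*(-3)) + (5*3 - 2*7) + (2*(-7) - (-5)*3)
= 116
Area = |116|/2 = 58

58


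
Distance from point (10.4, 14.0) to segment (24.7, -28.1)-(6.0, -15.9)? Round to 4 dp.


Project P onto AB: t = 1 (clamped to [0,1])
Closest point on segment: (6, -15.9)
Distance: 30.222

30.222


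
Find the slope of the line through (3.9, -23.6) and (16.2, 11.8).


slope = (y2-y1)/(x2-x1) = (11.8-(-23.6))/(16.2-3.9) = 35.4/12.3 = 2.878

2.878


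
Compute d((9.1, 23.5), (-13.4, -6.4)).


dx=-22.5, dy=-29.9
d^2 = (-22.5)^2 + (-29.9)^2 = 1400.26
d = sqrt(1400.26) = 37.42

37.42


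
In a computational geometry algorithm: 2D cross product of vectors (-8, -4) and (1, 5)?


u x v = u_x*v_y - u_y*v_x = (-8)*5 - (-4)*1
= (-40) - (-4) = -36

-36


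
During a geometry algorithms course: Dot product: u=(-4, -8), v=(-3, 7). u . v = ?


u . v = u_x*v_x + u_y*v_y = (-4)*(-3) + (-8)*7
= 12 + (-56) = -44

-44


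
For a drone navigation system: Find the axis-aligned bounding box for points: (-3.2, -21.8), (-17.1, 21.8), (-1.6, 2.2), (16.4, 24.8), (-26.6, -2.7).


x range: [-26.6, 16.4]
y range: [-21.8, 24.8]
Bounding box: (-26.6,-21.8) to (16.4,24.8)

(-26.6,-21.8) to (16.4,24.8)


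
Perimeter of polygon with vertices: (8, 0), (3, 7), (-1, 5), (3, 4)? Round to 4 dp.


Sides: (8, 0)->(3, 7): sqrt(74) = 8.602325, (3, 7)->(-1, 5): sqrt(20) = 4.472136, (-1, 5)->(3, 4): sqrt(17) = 4.123106, (3, 4)->(8, 0): sqrt(41) = 6.403124
Sum = 23.600691
Perimeter = 23.6007

23.6007


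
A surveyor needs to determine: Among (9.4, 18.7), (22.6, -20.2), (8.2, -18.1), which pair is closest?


d(P0,P1) = 41.0786, d(P0,P2) = 36.8196, d(P1,P2) = 14.5523
Closest: P1 and P2

Closest pair: (22.6, -20.2) and (8.2, -18.1), distance = 14.5523


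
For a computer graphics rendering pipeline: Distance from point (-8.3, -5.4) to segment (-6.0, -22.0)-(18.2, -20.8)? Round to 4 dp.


Project P onto AB: t = 0 (clamped to [0,1])
Closest point on segment: (-6, -22)
Distance: 16.7586

16.7586


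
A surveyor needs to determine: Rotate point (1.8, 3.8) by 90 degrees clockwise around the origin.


90° CW: (x,y) -> (y, -x)
(1.8,3.8) -> (3.8, -1.8)

(3.8, -1.8)


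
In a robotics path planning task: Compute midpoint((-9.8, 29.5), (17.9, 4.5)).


M = (((-9.8)+17.9)/2, (29.5+4.5)/2)
= (4.05, 17)

(4.05, 17)


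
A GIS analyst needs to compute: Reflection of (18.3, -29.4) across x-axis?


Reflection over x-axis: (x,y) -> (x,-y)
(18.3, -29.4) -> (18.3, 29.4)

(18.3, 29.4)


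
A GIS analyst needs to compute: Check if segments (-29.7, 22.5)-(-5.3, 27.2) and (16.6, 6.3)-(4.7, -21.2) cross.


Cross products: d1=-1466.03, d2=-850.96, d3=-612.89, d4=-1227.96
d1*d2 < 0 and d3*d4 < 0? no

No, they don't intersect


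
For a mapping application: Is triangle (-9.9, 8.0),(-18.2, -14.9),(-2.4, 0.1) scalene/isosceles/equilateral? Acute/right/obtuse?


Side lengths squared: AB^2=593.3, BC^2=474.64, CA^2=118.66
Sorted: [118.66, 474.64, 593.3]
By sides: Scalene, By angles: Right

Scalene, Right


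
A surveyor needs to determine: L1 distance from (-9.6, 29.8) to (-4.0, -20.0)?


|(-9.6)-(-4)| + |29.8-(-20)| = 5.6 + 49.8 = 55.4

55.4


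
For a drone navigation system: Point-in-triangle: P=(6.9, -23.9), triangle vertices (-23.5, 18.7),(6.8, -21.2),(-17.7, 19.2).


Cross products: AB x AP = -77.82, BC x BP = 62.11, CA x CP = 262.28
All same sign? no

No, outside


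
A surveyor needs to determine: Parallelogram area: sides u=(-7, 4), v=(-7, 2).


|u x v| = |(-7)*2 - 4*(-7)|
= |(-14) - (-28)| = 14

14


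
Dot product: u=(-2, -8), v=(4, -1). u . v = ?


u . v = u_x*v_x + u_y*v_y = (-2)*4 + (-8)*(-1)
= (-8) + 8 = 0

0


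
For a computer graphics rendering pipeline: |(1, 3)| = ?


|u| = sqrt(1^2 + 3^2) = sqrt(10) = 3.1623

3.1623


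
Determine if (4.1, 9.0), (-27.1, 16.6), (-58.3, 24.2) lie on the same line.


Cross product: ((-27.1)-4.1)*(24.2-9) - (16.6-9)*((-58.3)-4.1)
= 0

Yes, collinear


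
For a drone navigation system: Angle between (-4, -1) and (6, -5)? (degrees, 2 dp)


u.v = -19, |u| = sqrt(17) = 4.1231, |v| = sqrt(61) = 7.8102
cos(theta) = u.v/(|u||v|) = -19/sqrt(1037) = -0.590017
theta = acos(-0.590017) = 126.16 degrees

126.16 degrees


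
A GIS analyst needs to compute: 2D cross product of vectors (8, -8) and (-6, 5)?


u x v = u_x*v_y - u_y*v_x = 8*5 - (-8)*(-6)
= 40 - 48 = -8

-8


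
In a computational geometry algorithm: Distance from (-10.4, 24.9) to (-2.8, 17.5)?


dx=7.6, dy=-7.4
d^2 = 7.6^2 + (-7.4)^2 = 112.52
d = sqrt(112.52) = 10.6075

10.6075


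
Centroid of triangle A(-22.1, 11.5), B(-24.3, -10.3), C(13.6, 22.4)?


Centroid = ((x_A+x_B+x_C)/3, (y_A+y_B+y_C)/3)
= (((-22.1)+(-24.3)+13.6)/3, (11.5+(-10.3)+22.4)/3)
= (-10.9333, 7.8667)

(-10.9333, 7.8667)


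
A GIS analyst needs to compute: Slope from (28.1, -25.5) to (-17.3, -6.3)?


slope = (y2-y1)/(x2-x1) = ((-6.3)-(-25.5))/((-17.3)-28.1) = 19.2/(-45.4) = -0.4229

-0.4229


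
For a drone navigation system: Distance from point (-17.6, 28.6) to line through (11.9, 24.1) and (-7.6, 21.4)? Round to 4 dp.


|cross product| = 167.4
|line direction| = sqrt(387.54) = 19.686
Distance = 167.4/sqrt(387.54) = 8.5035

8.5035


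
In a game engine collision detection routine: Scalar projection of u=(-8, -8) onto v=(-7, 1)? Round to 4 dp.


u.v = 48, |v| = sqrt(50) = 7.0711
Scalar projection = u.v / |v| = 48 / sqrt(50) = 6.7882

6.7882


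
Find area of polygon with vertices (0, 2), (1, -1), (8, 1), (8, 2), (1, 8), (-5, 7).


Shoelace sum: (0*(-1) - 1*2) + (1*1 - 8*(-1)) + (8*2 - 8*1) + (8*8 - 1*2) + (1*7 - (-5)*8) + ((-5)*2 - 0*7)
= 114
Area = |114|/2 = 57

57


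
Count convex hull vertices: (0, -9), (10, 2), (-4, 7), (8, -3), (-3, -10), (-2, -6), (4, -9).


Convex hull vertices (CCW): (-4, 7), (-3, -10), (4, -9), (8, -3), (10, 2)
Count = 5

5


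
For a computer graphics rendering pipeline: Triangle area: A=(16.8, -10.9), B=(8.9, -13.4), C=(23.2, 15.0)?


Area = |x_A(y_B-y_C) + x_B(y_C-y_A) + x_C(y_A-y_B)|/2
= |(-477.12) + 230.51 + 58|/2
= 188.61/2 = 94.305

94.305


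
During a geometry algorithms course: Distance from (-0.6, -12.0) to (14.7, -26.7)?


dx=15.3, dy=-14.7
d^2 = 15.3^2 + (-14.7)^2 = 450.18
d = sqrt(450.18) = 21.2174

21.2174


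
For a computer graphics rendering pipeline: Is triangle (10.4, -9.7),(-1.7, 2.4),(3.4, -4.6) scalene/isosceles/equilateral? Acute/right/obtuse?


Side lengths squared: AB^2=292.82, BC^2=75.01, CA^2=75.01
Sorted: [75.01, 75.01, 292.82]
By sides: Isosceles, By angles: Obtuse

Isosceles, Obtuse


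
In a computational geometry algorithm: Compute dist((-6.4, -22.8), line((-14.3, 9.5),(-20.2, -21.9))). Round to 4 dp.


|cross product| = 438.63
|line direction| = sqrt(1020.77) = 31.9495
Distance = 438.63/sqrt(1020.77) = 13.7289

13.7289


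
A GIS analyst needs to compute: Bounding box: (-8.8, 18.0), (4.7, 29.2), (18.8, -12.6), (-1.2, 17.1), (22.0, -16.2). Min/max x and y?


x range: [-8.8, 22]
y range: [-16.2, 29.2]
Bounding box: (-8.8,-16.2) to (22,29.2)

(-8.8,-16.2) to (22,29.2)


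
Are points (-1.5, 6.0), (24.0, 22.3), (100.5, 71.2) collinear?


Cross product: (24-(-1.5))*(71.2-6) - (22.3-6)*(100.5-(-1.5))
= 0

Yes, collinear


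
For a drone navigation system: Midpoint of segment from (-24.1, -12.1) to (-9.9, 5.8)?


M = (((-24.1)+(-9.9))/2, ((-12.1)+5.8)/2)
= (-17, -3.15)

(-17, -3.15)


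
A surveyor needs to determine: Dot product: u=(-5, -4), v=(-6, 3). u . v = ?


u . v = u_x*v_x + u_y*v_y = (-5)*(-6) + (-4)*3
= 30 + (-12) = 18

18


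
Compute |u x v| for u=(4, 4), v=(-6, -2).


|u x v| = |4*(-2) - 4*(-6)|
= |(-8) - (-24)| = 16

16


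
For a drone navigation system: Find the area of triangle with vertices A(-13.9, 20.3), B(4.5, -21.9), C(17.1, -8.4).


Area = |x_A(y_B-y_C) + x_B(y_C-y_A) + x_C(y_A-y_B)|/2
= |187.65 + (-129.15) + 721.62|/2
= 780.12/2 = 390.06

390.06


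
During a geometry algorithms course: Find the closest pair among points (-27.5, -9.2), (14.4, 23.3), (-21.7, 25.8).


d(P0,P1) = 53.027, d(P0,P2) = 35.4773, d(P1,P2) = 36.1865
Closest: P0 and P2

Closest pair: (-27.5, -9.2) and (-21.7, 25.8), distance = 35.4773


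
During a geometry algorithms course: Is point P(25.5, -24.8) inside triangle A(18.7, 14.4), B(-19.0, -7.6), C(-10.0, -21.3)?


Cross products: AB x AP = 1627.44, BC x BP = 454.85, CA x CP = -1367.8
All same sign? no

No, outside


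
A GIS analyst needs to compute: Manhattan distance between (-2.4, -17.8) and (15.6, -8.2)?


|(-2.4)-15.6| + |(-17.8)-(-8.2)| = 18 + 9.6 = 27.6

27.6


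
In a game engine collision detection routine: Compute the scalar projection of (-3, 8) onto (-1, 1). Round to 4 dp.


u.v = 11, |v| = sqrt(2) = 1.4142
Scalar projection = u.v / |v| = 11 / sqrt(2) = 7.7782

7.7782


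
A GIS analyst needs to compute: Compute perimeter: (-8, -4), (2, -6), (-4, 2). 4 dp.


Sides: (-8, -4)->(2, -6): sqrt(104) = 10.198039, (2, -6)->(-4, 2): sqrt(100) = 10, (-4, 2)->(-8, -4): sqrt(52) = 7.211103
Sum = 27.409142
Perimeter = 27.4091

27.4091


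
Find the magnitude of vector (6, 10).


|u| = sqrt(6^2 + 10^2) = sqrt(136) = 11.6619

11.6619


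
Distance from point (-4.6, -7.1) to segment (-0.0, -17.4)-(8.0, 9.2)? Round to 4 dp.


Project P onto AB: t = 0.3074 (clamped to [0,1])
Closest point on segment: (2.4592, -9.2231)
Distance: 7.3716

7.3716


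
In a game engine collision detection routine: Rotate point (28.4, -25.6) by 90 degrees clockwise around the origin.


90° CW: (x,y) -> (y, -x)
(28.4,-25.6) -> (-25.6, -28.4)

(-25.6, -28.4)


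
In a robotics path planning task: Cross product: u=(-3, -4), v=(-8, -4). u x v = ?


u x v = u_x*v_y - u_y*v_x = (-3)*(-4) - (-4)*(-8)
= 12 - 32 = -20

-20


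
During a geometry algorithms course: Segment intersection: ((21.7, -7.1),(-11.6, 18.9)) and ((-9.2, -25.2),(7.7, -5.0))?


Cross products: d1=-318.29, d2=793.77, d3=1406.13, d4=294.07
d1*d2 < 0 and d3*d4 < 0? no

No, they don't intersect


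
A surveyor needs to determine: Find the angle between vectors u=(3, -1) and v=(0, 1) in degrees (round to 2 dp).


u.v = -1, |u| = sqrt(10) = 3.1623, |v| = sqrt(1) = 1
cos(theta) = u.v/(|u||v|) = -1/sqrt(10) = -0.316228
theta = acos(-0.316228) = 108.43 degrees

108.43 degrees


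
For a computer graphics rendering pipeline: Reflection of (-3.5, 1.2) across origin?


Reflection over origin: (x,y) -> (-x,-y)
(-3.5, 1.2) -> (3.5, -1.2)

(3.5, -1.2)


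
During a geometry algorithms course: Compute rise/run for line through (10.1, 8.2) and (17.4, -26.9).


slope = (y2-y1)/(x2-x1) = ((-26.9)-8.2)/(17.4-10.1) = (-35.1)/7.3 = -4.8082

-4.8082


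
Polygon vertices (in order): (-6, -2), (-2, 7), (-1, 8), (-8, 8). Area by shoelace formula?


Shoelace sum: ((-6)*7 - (-2)*(-2)) + ((-2)*8 - (-1)*7) + ((-1)*8 - (-8)*8) + ((-8)*(-2) - (-6)*8)
= 65
Area = |65|/2 = 32.5

32.5


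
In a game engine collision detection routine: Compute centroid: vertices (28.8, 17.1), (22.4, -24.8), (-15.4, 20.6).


Centroid = ((x_A+x_B+x_C)/3, (y_A+y_B+y_C)/3)
= ((28.8+22.4+(-15.4))/3, (17.1+(-24.8)+20.6)/3)
= (11.9333, 4.3)

(11.9333, 4.3)


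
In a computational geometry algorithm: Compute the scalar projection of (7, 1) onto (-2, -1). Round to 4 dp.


u.v = -15, |v| = sqrt(5) = 2.2361
Scalar projection = u.v / |v| = -15 / sqrt(5) = -6.7082

-6.7082


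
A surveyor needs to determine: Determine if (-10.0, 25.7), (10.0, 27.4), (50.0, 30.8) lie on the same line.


Cross product: (10-(-10))*(30.8-25.7) - (27.4-25.7)*(50-(-10))
= 0

Yes, collinear


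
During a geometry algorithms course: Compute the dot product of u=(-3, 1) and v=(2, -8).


u . v = u_x*v_x + u_y*v_y = (-3)*2 + 1*(-8)
= (-6) + (-8) = -14

-14


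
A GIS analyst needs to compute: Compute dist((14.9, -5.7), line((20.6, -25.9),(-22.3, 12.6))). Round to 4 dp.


|cross product| = 647.13
|line direction| = sqrt(3322.66) = 57.6425
Distance = 647.13/sqrt(3322.66) = 11.2266

11.2266


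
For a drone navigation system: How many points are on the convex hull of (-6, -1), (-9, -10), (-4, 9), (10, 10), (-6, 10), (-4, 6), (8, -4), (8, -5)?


Convex hull vertices (CCW): (-9, -10), (8, -5), (10, 10), (-6, 10)
Count = 4

4


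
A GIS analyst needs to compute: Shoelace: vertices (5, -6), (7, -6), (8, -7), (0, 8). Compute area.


Shoelace sum: (5*(-6) - 7*(-6)) + (7*(-7) - 8*(-6)) + (8*8 - 0*(-7)) + (0*(-6) - 5*8)
= 35
Area = |35|/2 = 17.5

17.5


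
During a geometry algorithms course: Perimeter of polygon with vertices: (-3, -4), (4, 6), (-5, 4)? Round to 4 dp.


Sides: (-3, -4)->(4, 6): sqrt(149) = 12.206556, (4, 6)->(-5, 4): sqrt(85) = 9.219544, (-5, 4)->(-3, -4): sqrt(68) = 8.246211
Sum = 29.672311
Perimeter = 29.6723

29.6723


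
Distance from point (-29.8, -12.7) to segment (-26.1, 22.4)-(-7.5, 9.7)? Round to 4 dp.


Project P onto AB: t = 0.7431 (clamped to [0,1])
Closest point on segment: (-12.2779, 12.9623)
Distance: 31.0738

31.0738


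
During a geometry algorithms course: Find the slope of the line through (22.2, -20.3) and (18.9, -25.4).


slope = (y2-y1)/(x2-x1) = ((-25.4)-(-20.3))/(18.9-22.2) = (-5.1)/(-3.3) = 1.5455

1.5455


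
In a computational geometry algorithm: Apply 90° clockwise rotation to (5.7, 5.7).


90° CW: (x,y) -> (y, -x)
(5.7,5.7) -> (5.7, -5.7)

(5.7, -5.7)


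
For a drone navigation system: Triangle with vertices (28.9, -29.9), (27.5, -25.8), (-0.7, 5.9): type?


Side lengths squared: AB^2=18.77, BC^2=1800.13, CA^2=2157.8
Sorted: [18.77, 1800.13, 2157.8]
By sides: Scalene, By angles: Obtuse

Scalene, Obtuse


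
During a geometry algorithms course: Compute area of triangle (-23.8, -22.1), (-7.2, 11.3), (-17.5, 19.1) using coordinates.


Area = |x_A(y_B-y_C) + x_B(y_C-y_A) + x_C(y_A-y_B)|/2
= |185.64 + (-296.64) + 584.5|/2
= 473.5/2 = 236.75

236.75


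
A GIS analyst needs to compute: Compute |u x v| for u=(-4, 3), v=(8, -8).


|u x v| = |(-4)*(-8) - 3*8|
= |32 - 24| = 8

8


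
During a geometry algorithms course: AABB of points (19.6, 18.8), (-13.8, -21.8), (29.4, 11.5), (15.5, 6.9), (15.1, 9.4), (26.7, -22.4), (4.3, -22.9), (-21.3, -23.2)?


x range: [-21.3, 29.4]
y range: [-23.2, 18.8]
Bounding box: (-21.3,-23.2) to (29.4,18.8)

(-21.3,-23.2) to (29.4,18.8)


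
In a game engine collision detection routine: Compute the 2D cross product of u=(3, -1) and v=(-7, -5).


u x v = u_x*v_y - u_y*v_x = 3*(-5) - (-1)*(-7)
= (-15) - 7 = -22

-22


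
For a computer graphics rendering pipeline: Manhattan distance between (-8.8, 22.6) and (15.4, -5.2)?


|(-8.8)-15.4| + |22.6-(-5.2)| = 24.2 + 27.8 = 52

52


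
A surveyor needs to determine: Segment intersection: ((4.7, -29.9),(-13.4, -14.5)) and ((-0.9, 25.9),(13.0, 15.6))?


Cross products: d1=-717.94, d2=-690.31, d3=-923.74, d4=-951.37
d1*d2 < 0 and d3*d4 < 0? no

No, they don't intersect


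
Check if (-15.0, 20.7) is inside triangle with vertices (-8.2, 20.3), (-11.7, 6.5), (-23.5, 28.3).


Cross products: AB x AP = -95.24, BC x BP = -95.62, CA x CP = -48.28
All same sign? yes

Yes, inside


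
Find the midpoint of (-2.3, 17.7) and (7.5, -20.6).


M = (((-2.3)+7.5)/2, (17.7+(-20.6))/2)
= (2.6, -1.45)

(2.6, -1.45)


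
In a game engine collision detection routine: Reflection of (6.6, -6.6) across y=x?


Reflection over y=x: (x,y) -> (y,x)
(6.6, -6.6) -> (-6.6, 6.6)

(-6.6, 6.6)


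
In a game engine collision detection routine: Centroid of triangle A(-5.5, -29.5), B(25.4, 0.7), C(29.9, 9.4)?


Centroid = ((x_A+x_B+x_C)/3, (y_A+y_B+y_C)/3)
= (((-5.5)+25.4+29.9)/3, ((-29.5)+0.7+9.4)/3)
= (16.6, -6.4667)

(16.6, -6.4667)


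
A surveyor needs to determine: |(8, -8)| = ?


|u| = sqrt(8^2 + (-8)^2) = sqrt(128) = 11.3137

11.3137


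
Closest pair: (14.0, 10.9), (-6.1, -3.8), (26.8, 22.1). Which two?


d(P0,P1) = 24.9018, d(P0,P2) = 17.0082, d(P1,P2) = 41.8715
Closest: P0 and P2

Closest pair: (14.0, 10.9) and (26.8, 22.1), distance = 17.0082


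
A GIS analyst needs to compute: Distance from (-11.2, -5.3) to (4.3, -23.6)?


dx=15.5, dy=-18.3
d^2 = 15.5^2 + (-18.3)^2 = 575.14
d = sqrt(575.14) = 23.9821

23.9821


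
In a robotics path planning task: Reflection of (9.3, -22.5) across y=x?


Reflection over y=x: (x,y) -> (y,x)
(9.3, -22.5) -> (-22.5, 9.3)

(-22.5, 9.3)


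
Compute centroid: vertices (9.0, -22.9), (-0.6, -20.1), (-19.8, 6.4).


Centroid = ((x_A+x_B+x_C)/3, (y_A+y_B+y_C)/3)
= ((9+(-0.6)+(-19.8))/3, ((-22.9)+(-20.1)+6.4)/3)
= (-3.8, -12.2)

(-3.8, -12.2)


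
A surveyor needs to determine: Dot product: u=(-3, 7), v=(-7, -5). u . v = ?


u . v = u_x*v_x + u_y*v_y = (-3)*(-7) + 7*(-5)
= 21 + (-35) = -14

-14


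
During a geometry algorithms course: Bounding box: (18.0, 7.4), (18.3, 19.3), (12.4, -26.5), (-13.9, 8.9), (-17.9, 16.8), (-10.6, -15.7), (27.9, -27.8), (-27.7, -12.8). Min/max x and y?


x range: [-27.7, 27.9]
y range: [-27.8, 19.3]
Bounding box: (-27.7,-27.8) to (27.9,19.3)

(-27.7,-27.8) to (27.9,19.3)


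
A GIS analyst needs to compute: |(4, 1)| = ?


|u| = sqrt(4^2 + 1^2) = sqrt(17) = 4.1231

4.1231


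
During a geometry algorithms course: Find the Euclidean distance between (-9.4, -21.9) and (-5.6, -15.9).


dx=3.8, dy=6
d^2 = 3.8^2 + 6^2 = 50.44
d = sqrt(50.44) = 7.1021

7.1021


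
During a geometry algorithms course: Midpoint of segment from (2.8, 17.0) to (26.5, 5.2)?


M = ((2.8+26.5)/2, (17+5.2)/2)
= (14.65, 11.1)

(14.65, 11.1)


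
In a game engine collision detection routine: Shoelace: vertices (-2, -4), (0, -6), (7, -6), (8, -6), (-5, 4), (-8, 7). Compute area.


Shoelace sum: ((-2)*(-6) - 0*(-4)) + (0*(-6) - 7*(-6)) + (7*(-6) - 8*(-6)) + (8*4 - (-5)*(-6)) + ((-5)*7 - (-8)*4) + ((-8)*(-4) - (-2)*7)
= 105
Area = |105|/2 = 52.5

52.5


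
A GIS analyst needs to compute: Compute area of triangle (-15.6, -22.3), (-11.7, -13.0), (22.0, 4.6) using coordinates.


Area = |x_A(y_B-y_C) + x_B(y_C-y_A) + x_C(y_A-y_B)|/2
= |274.56 + (-314.73) + (-204.6)|/2
= 244.77/2 = 122.385

122.385


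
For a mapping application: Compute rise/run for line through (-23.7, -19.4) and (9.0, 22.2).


slope = (y2-y1)/(x2-x1) = (22.2-(-19.4))/(9-(-23.7)) = 41.6/32.7 = 1.2722

1.2722


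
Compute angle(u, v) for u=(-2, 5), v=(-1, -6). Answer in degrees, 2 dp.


u.v = -28, |u| = sqrt(29) = 5.3852, |v| = sqrt(37) = 6.0828
cos(theta) = u.v/(|u||v|) = -28/sqrt(1073) = -0.854788
theta = acos(-0.854788) = 148.74 degrees

148.74 degrees


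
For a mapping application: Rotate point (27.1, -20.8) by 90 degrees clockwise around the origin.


90° CW: (x,y) -> (y, -x)
(27.1,-20.8) -> (-20.8, -27.1)

(-20.8, -27.1)


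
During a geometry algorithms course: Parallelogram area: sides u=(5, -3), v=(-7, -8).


|u x v| = |5*(-8) - (-3)*(-7)|
= |(-40) - 21| = 61

61


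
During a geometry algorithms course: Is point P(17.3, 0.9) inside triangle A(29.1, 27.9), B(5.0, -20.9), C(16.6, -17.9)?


Cross products: AB x AP = 74.86, BC x BP = 215.98, CA x CP = 202.94
All same sign? yes

Yes, inside


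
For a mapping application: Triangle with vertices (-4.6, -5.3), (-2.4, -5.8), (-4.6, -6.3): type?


Side lengths squared: AB^2=5.09, BC^2=5.09, CA^2=1
Sorted: [1, 5.09, 5.09]
By sides: Isosceles, By angles: Acute

Isosceles, Acute


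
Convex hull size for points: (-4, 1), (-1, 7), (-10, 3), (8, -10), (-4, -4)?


Convex hull vertices (CCW): (-10, 3), (-4, -4), (8, -10), (-1, 7)
Count = 4

4


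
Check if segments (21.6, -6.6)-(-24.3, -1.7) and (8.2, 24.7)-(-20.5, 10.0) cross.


Cross products: d1=1095.29, d2=279.93, d3=-1371.01, d4=-555.65
d1*d2 < 0 and d3*d4 < 0? no

No, they don't intersect


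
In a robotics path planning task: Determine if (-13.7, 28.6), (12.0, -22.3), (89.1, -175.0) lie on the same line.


Cross product: (12-(-13.7))*((-175)-28.6) - ((-22.3)-28.6)*(89.1-(-13.7))
= 0

Yes, collinear


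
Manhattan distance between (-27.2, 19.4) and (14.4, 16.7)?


|(-27.2)-14.4| + |19.4-16.7| = 41.6 + 2.7 = 44.3

44.3


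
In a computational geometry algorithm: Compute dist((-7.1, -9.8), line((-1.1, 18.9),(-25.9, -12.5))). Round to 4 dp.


|cross product| = 523.36
|line direction| = sqrt(1601) = 40.0125
Distance = 523.36/sqrt(1601) = 13.0799

13.0799


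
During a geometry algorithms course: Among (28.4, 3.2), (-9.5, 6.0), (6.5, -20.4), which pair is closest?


d(P0,P1) = 38.0033, d(P0,P2) = 32.1958, d(P1,P2) = 30.8701
Closest: P1 and P2

Closest pair: (-9.5, 6.0) and (6.5, -20.4), distance = 30.8701


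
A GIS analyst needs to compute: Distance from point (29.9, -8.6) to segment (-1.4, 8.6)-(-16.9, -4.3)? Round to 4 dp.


Project P onto AB: t = 0 (clamped to [0,1])
Closest point on segment: (-1.4, 8.6)
Distance: 35.7146

35.7146


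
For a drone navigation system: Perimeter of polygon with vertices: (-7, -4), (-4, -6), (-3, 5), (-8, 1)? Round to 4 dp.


Sides: (-7, -4)->(-4, -6): sqrt(13) = 3.605551, (-4, -6)->(-3, 5): sqrt(122) = 11.045361, (-3, 5)->(-8, 1): sqrt(41) = 6.403124, (-8, 1)->(-7, -4): sqrt(26) = 5.09902
Sum = 26.153056
Perimeter = 26.1531

26.1531


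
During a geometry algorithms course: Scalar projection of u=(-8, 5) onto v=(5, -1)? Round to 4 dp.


u.v = -45, |v| = sqrt(26) = 5.099
Scalar projection = u.v / |v| = -45 / sqrt(26) = -8.8252

-8.8252


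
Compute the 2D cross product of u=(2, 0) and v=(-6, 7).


u x v = u_x*v_y - u_y*v_x = 2*7 - 0*(-6)
= 14 - 0 = 14

14


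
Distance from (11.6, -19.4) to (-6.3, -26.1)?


dx=-17.9, dy=-6.7
d^2 = (-17.9)^2 + (-6.7)^2 = 365.3
d = sqrt(365.3) = 19.1128

19.1128


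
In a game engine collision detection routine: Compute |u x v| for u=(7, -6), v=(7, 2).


|u x v| = |7*2 - (-6)*7|
= |14 - (-42)| = 56

56


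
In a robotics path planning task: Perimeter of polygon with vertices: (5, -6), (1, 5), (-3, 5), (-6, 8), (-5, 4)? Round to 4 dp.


Sides: (5, -6)->(1, 5): sqrt(137) = 11.7047, (1, 5)->(-3, 5): sqrt(16) = 4, (-3, 5)->(-6, 8): sqrt(18) = 4.242641, (-6, 8)->(-5, 4): sqrt(17) = 4.123106, (-5, 4)->(5, -6): sqrt(200) = 14.142136
Sum = 38.212583
Perimeter = 38.2126

38.2126


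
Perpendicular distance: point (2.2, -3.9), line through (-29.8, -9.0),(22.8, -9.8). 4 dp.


|cross product| = 293.86
|line direction| = sqrt(2767.4) = 52.6061
Distance = 293.86/sqrt(2767.4) = 5.586

5.586


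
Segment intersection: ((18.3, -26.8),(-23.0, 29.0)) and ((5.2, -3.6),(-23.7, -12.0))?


Cross products: d1=780.52, d2=-1179.02, d3=-227.18, d4=1732.36
d1*d2 < 0 and d3*d4 < 0? yes

Yes, they intersect


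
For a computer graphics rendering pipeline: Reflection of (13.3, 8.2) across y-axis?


Reflection over y-axis: (x,y) -> (-x,y)
(13.3, 8.2) -> (-13.3, 8.2)

(-13.3, 8.2)


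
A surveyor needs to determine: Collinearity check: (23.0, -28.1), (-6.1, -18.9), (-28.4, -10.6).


Cross product: ((-6.1)-23)*((-10.6)-(-28.1)) - ((-18.9)-(-28.1))*((-28.4)-23)
= -36.37

No, not collinear


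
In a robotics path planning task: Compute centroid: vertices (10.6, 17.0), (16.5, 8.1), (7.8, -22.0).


Centroid = ((x_A+x_B+x_C)/3, (y_A+y_B+y_C)/3)
= ((10.6+16.5+7.8)/3, (17+8.1+(-22))/3)
= (11.6333, 1.0333)

(11.6333, 1.0333)


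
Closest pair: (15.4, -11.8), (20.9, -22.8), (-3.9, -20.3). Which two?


d(P0,P1) = 12.2984, d(P0,P2) = 21.0889, d(P1,P2) = 24.9257
Closest: P0 and P1

Closest pair: (15.4, -11.8) and (20.9, -22.8), distance = 12.2984


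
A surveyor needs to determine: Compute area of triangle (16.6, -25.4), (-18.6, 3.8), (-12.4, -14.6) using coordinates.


Area = |x_A(y_B-y_C) + x_B(y_C-y_A) + x_C(y_A-y_B)|/2
= |305.44 + (-200.88) + 362.08|/2
= 466.64/2 = 233.32

233.32


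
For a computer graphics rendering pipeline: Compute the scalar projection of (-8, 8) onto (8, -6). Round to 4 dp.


u.v = -112, |v| = sqrt(100) = 10
Scalar projection = u.v / |v| = -112 / sqrt(100) = -11.2

-11.2


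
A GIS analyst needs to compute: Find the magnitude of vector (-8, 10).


|u| = sqrt((-8)^2 + 10^2) = sqrt(164) = 12.8062

12.8062


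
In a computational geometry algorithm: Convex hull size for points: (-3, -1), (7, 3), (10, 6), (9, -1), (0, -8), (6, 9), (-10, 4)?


Convex hull vertices (CCW): (-10, 4), (0, -8), (9, -1), (10, 6), (6, 9)
Count = 5

5


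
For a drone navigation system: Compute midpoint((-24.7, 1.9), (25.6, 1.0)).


M = (((-24.7)+25.6)/2, (1.9+1)/2)
= (0.45, 1.45)

(0.45, 1.45)


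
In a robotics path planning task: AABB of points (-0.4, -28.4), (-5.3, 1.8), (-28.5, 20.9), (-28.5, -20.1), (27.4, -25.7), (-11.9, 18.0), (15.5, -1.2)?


x range: [-28.5, 27.4]
y range: [-28.4, 20.9]
Bounding box: (-28.5,-28.4) to (27.4,20.9)

(-28.5,-28.4) to (27.4,20.9)


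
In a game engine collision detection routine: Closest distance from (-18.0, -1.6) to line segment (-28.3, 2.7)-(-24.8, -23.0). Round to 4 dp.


Project P onto AB: t = 0.2179 (clamped to [0,1])
Closest point on segment: (-27.5375, -2.8989)
Distance: 9.6255

9.6255
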